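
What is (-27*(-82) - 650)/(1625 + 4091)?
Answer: 391/1429 ≈ 0.27362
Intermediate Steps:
(-27*(-82) - 650)/(1625 + 4091) = (2214 - 650)/5716 = 1564*(1/5716) = 391/1429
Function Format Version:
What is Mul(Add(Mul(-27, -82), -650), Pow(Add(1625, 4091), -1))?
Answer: Rational(391, 1429) ≈ 0.27362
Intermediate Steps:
Mul(Add(Mul(-27, -82), -650), Pow(Add(1625, 4091), -1)) = Mul(Add(2214, -650), Pow(5716, -1)) = Mul(1564, Rational(1, 5716)) = Rational(391, 1429)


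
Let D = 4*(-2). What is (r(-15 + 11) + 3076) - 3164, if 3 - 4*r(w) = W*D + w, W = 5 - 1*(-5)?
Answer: -265/4 ≈ -66.250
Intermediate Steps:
W = 10 (W = 5 + 5 = 10)
D = -8
r(w) = 83/4 - w/4 (r(w) = 3/4 - (10*(-8) + w)/4 = 3/4 - (-80 + w)/4 = 3/4 + (20 - w/4) = 83/4 - w/4)
(r(-15 + 11) + 3076) - 3164 = ((83/4 - (-15 + 11)/4) + 3076) - 3164 = ((83/4 - 1/4*(-4)) + 3076) - 3164 = ((83/4 + 1) + 3076) - 3164 = (87/4 + 3076) - 3164 = 12391/4 - 3164 = -265/4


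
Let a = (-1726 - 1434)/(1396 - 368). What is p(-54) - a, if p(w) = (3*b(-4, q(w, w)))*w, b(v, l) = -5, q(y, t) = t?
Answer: 208960/257 ≈ 813.07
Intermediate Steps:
a = -790/257 (a = -3160/1028 = -3160*1/1028 = -790/257 ≈ -3.0739)
p(w) = -15*w (p(w) = (3*(-5))*w = -15*w)
p(-54) - a = -15*(-54) - 1*(-790/257) = 810 + 790/257 = 208960/257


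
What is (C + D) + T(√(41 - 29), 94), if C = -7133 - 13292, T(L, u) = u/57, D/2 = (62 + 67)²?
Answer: 732943/57 ≈ 12859.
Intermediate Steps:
D = 33282 (D = 2*(62 + 67)² = 2*129² = 2*16641 = 33282)
T(L, u) = u/57 (T(L, u) = u*(1/57) = u/57)
C = -20425
(C + D) + T(√(41 - 29), 94) = (-20425 + 33282) + (1/57)*94 = 12857 + 94/57 = 732943/57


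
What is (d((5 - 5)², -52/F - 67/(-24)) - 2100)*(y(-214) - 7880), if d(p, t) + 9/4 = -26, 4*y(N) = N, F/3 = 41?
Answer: 135075771/8 ≈ 1.6884e+7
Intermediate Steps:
F = 123 (F = 3*41 = 123)
y(N) = N/4
d(p, t) = -113/4 (d(p, t) = -9/4 - 26 = -113/4)
(d((5 - 5)², -52/F - 67/(-24)) - 2100)*(y(-214) - 7880) = (-113/4 - 2100)*((¼)*(-214) - 7880) = -8513*(-107/2 - 7880)/4 = -8513/4*(-15867/2) = 135075771/8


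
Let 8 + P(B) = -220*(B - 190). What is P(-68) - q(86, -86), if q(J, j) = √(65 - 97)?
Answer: 56752 - 4*I*√2 ≈ 56752.0 - 5.6569*I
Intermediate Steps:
q(J, j) = 4*I*√2 (q(J, j) = √(-32) = 4*I*√2)
P(B) = 41792 - 220*B (P(B) = -8 - 220*(B - 190) = -8 - 220*(-190 + B) = -8 + (41800 - 220*B) = 41792 - 220*B)
P(-68) - q(86, -86) = (41792 - 220*(-68)) - 4*I*√2 = (41792 + 14960) - 4*I*√2 = 56752 - 4*I*√2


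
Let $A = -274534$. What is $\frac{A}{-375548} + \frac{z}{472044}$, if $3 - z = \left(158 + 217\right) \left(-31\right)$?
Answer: $\frac{5581624985}{7386465838} \approx 0.75566$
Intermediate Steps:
$z = 11628$ ($z = 3 - \left(158 + 217\right) \left(-31\right) = 3 - 375 \left(-31\right) = 3 - -11625 = 3 + 11625 = 11628$)
$\frac{A}{-375548} + \frac{z}{472044} = - \frac{274534}{-375548} + \frac{11628}{472044} = \left(-274534\right) \left(- \frac{1}{375548}\right) + 11628 \cdot \frac{1}{472044} = \frac{137267}{187774} + \frac{969}{39337} = \frac{5581624985}{7386465838}$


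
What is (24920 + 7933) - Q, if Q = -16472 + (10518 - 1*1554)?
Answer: 40361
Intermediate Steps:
Q = -7508 (Q = -16472 + (10518 - 1554) = -16472 + 8964 = -7508)
(24920 + 7933) - Q = (24920 + 7933) - 1*(-7508) = 32853 + 7508 = 40361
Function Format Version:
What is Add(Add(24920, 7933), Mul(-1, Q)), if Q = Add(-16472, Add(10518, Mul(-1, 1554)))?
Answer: 40361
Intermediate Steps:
Q = -7508 (Q = Add(-16472, Add(10518, -1554)) = Add(-16472, 8964) = -7508)
Add(Add(24920, 7933), Mul(-1, Q)) = Add(Add(24920, 7933), Mul(-1, -7508)) = Add(32853, 7508) = 40361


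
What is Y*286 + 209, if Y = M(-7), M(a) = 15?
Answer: 4499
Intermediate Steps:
Y = 15
Y*286 + 209 = 15*286 + 209 = 4290 + 209 = 4499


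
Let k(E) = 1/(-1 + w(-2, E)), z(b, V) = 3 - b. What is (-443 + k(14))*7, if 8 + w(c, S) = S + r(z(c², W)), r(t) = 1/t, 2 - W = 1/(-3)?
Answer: -12397/4 ≈ -3099.3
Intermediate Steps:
W = 7/3 (W = 2 - 1/(-3) = 2 - 1*(-⅓) = 2 + ⅓ = 7/3 ≈ 2.3333)
w(c, S) = -8 + S + 1/(3 - c²) (w(c, S) = -8 + (S + 1/(3 - c²)) = -8 + S + 1/(3 - c²))
k(E) = 1/(-10 + E) (k(E) = 1/(-1 + (-1 + (-8 + E)*(-3 + (-2)²))/(-3 + (-2)²)) = 1/(-1 + (-1 + (-8 + E)*(-3 + 4))/(-3 + 4)) = 1/(-1 + (-1 + (-8 + E)*1)/1) = 1/(-1 + 1*(-1 + (-8 + E))) = 1/(-1 + 1*(-9 + E)) = 1/(-1 + (-9 + E)) = 1/(-10 + E))
(-443 + k(14))*7 = (-443 + 1/(-10 + 14))*7 = (-443 + 1/4)*7 = (-443 + ¼)*7 = -1771/4*7 = -12397/4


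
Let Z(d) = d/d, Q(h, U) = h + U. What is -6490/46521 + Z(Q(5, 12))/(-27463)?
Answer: -178281391/1277606223 ≈ -0.13954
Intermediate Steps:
Q(h, U) = U + h
Z(d) = 1
-6490/46521 + Z(Q(5, 12))/(-27463) = -6490/46521 + 1/(-27463) = -6490*1/46521 + 1*(-1/27463) = -6490/46521 - 1/27463 = -178281391/1277606223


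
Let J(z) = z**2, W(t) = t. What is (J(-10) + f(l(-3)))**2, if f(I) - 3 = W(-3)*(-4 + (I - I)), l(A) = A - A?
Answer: 13225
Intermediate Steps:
l(A) = 0
f(I) = 15 (f(I) = 3 - 3*(-4 + (I - I)) = 3 - 3*(-4 + 0) = 3 - 3*(-4) = 3 + 12 = 15)
(J(-10) + f(l(-3)))**2 = ((-10)**2 + 15)**2 = (100 + 15)**2 = 115**2 = 13225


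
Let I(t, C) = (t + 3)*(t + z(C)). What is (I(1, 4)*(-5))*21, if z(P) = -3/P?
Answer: -105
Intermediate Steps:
I(t, C) = (3 + t)*(t - 3/C) (I(t, C) = (t + 3)*(t - 3/C) = (3 + t)*(t - 3/C))
(I(1, 4)*(-5))*21 = (((-9 - 3*1 + 4*1*(3 + 1))/4)*(-5))*21 = (((-9 - 3 + 4*1*4)/4)*(-5))*21 = (((-9 - 3 + 16)/4)*(-5))*21 = (((1/4)*4)*(-5))*21 = (1*(-5))*21 = -5*21 = -105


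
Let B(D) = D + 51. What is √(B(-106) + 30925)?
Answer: 21*√70 ≈ 175.70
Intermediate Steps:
B(D) = 51 + D
√(B(-106) + 30925) = √((51 - 106) + 30925) = √(-55 + 30925) = √30870 = 21*√70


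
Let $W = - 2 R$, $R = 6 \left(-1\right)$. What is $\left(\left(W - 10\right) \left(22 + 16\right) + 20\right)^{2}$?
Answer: $9216$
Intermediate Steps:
$R = -6$
$W = 12$ ($W = \left(-2\right) \left(-6\right) = 12$)
$\left(\left(W - 10\right) \left(22 + 16\right) + 20\right)^{2} = \left(\left(12 - 10\right) \left(22 + 16\right) + 20\right)^{2} = \left(2 \cdot 38 + 20\right)^{2} = \left(76 + 20\right)^{2} = 96^{2} = 9216$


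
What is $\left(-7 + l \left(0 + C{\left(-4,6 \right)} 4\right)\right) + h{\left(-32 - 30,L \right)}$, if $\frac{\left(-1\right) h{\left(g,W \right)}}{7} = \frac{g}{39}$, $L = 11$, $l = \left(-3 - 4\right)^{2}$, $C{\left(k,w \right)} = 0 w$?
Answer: $\frac{161}{39} \approx 4.1282$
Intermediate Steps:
$C{\left(k,w \right)} = 0$
$l = 49$ ($l = \left(-7\right)^{2} = 49$)
$h{\left(g,W \right)} = - \frac{7 g}{39}$ ($h{\left(g,W \right)} = - 7 \frac{g}{39} = - \frac{7 g}{39}$)
$\left(-7 + l \left(0 + C{\left(-4,6 \right)} 4\right)\right) + h{\left(-32 - 30,L \right)} = \left(-7 + 49 \left(0 + 0 \cdot 4\right)\right) - \frac{7 \left(-32 - 30\right)}{39} = \left(-7 + 49 \left(0 + 0\right)\right) - - \frac{434}{39} = \left(-7 + 49 \cdot 0\right) + \frac{434}{39} = \left(-7 + 0\right) + \frac{434}{39} = -7 + \frac{434}{39} = \frac{161}{39}$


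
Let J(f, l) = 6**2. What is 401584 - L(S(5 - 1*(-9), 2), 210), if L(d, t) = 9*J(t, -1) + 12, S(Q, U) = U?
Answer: 401248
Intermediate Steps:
J(f, l) = 36
L(d, t) = 336 (L(d, t) = 9*36 + 12 = 324 + 12 = 336)
401584 - L(S(5 - 1*(-9), 2), 210) = 401584 - 1*336 = 401584 - 336 = 401248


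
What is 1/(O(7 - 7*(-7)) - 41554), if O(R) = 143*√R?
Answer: -20777/862794886 - 143*√14/862794886 ≈ -2.4701e-5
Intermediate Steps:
1/(O(7 - 7*(-7)) - 41554) = 1/(143*√(7 - 7*(-7)) - 41554) = 1/(143*√(7 + 49) - 41554) = 1/(143*√56 - 41554) = 1/(143*(2*√14) - 41554) = 1/(286*√14 - 41554) = 1/(-41554 + 286*√14)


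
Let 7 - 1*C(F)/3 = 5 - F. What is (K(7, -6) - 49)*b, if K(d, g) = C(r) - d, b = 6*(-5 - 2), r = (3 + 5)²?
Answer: -5964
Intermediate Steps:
r = 64 (r = 8² = 64)
C(F) = 6 + 3*F (C(F) = 21 - 3*(5 - F) = 21 + (-15 + 3*F) = 6 + 3*F)
b = -42 (b = 6*(-7) = -42)
K(d, g) = 198 - d (K(d, g) = (6 + 3*64) - d = (6 + 192) - d = 198 - d)
(K(7, -6) - 49)*b = ((198 - 1*7) - 49)*(-42) = ((198 - 7) - 49)*(-42) = (191 - 49)*(-42) = 142*(-42) = -5964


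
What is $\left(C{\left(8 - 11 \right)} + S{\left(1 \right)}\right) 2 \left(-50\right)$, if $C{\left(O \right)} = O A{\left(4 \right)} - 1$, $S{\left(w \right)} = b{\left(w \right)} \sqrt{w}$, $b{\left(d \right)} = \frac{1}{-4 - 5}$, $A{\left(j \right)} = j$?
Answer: $\frac{11800}{9} \approx 1311.1$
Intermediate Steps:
$b{\left(d \right)} = - \frac{1}{9}$ ($b{\left(d \right)} = \frac{1}{-9} = - \frac{1}{9}$)
$S{\left(w \right)} = - \frac{\sqrt{w}}{9}$
$C{\left(O \right)} = -1 + 4 O$ ($C{\left(O \right)} = O 4 - 1 = 4 O - 1 = -1 + 4 O$)
$\left(C{\left(8 - 11 \right)} + S{\left(1 \right)}\right) 2 \left(-50\right) = \left(\left(-1 + 4 \left(8 - 11\right)\right) - \frac{\sqrt{1}}{9}\right) 2 \left(-50\right) = \left(\left(-1 + 4 \left(-3\right)\right) - \frac{1}{9}\right) \left(-100\right) = \left(\left(-1 - 12\right) - \frac{1}{9}\right) \left(-100\right) = \left(-13 - \frac{1}{9}\right) \left(-100\right) = \left(- \frac{118}{9}\right) \left(-100\right) = \frac{11800}{9}$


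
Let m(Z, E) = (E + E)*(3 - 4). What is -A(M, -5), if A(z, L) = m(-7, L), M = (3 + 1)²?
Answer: -10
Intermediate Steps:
M = 16 (M = 4² = 16)
m(Z, E) = -2*E (m(Z, E) = (2*E)*(-1) = -2*E)
A(z, L) = -2*L
-A(M, -5) = -(-2)*(-5) = -1*10 = -10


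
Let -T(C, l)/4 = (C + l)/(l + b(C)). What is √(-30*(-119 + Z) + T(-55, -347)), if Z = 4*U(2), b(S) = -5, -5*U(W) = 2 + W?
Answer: √1772133/22 ≈ 60.510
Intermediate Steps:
U(W) = -⅖ - W/5 (U(W) = -(2 + W)/5 = -⅖ - W/5)
Z = -16/5 (Z = 4*(-⅖ - ⅕*2) = 4*(-⅖ - ⅖) = 4*(-⅘) = -16/5 ≈ -3.2000)
T(C, l) = -4*(C + l)/(-5 + l) (T(C, l) = -4*(C + l)/(l - 5) = -4*(C + l)/(-5 + l))
√(-30*(-119 + Z) + T(-55, -347)) = √(-30*(-119 - 16/5) + 4*(-1*(-55) - 1*(-347))/(-5 - 347)) = √(-30*(-611/5) + 4*(55 + 347)/(-352)) = √(3666 + 4*(-1/352)*402) = √(3666 - 201/44) = √(161103/44) = √1772133/22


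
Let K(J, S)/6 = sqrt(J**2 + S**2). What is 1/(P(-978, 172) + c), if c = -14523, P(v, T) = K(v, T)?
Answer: -4841/58473027 - 68*sqrt(853)/58473027 ≈ -0.00011676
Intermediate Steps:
K(J, S) = 6*sqrt(J**2 + S**2)
P(v, T) = 6*sqrt(T**2 + v**2) (P(v, T) = 6*sqrt(v**2 + T**2) = 6*sqrt(T**2 + v**2))
1/(P(-978, 172) + c) = 1/(6*sqrt(172**2 + (-978)**2) - 14523) = 1/(6*sqrt(29584 + 956484) - 14523) = 1/(6*sqrt(986068) - 14523) = 1/(6*(34*sqrt(853)) - 14523) = 1/(204*sqrt(853) - 14523) = 1/(-14523 + 204*sqrt(853))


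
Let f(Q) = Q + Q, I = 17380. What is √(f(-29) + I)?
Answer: √17322 ≈ 131.61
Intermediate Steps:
f(Q) = 2*Q
√(f(-29) + I) = √(2*(-29) + 17380) = √(-58 + 17380) = √17322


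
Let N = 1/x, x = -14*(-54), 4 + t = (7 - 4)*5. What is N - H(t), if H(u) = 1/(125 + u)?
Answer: -155/25704 ≈ -0.0060302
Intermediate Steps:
t = 11 (t = -4 + (7 - 4)*5 = -4 + 3*5 = -4 + 15 = 11)
x = 756
N = 1/756 ≈ 0.0013228
N - H(t) = 1/756 - 1/(125 + 11) = 1/756 - 1/136 = -155/25704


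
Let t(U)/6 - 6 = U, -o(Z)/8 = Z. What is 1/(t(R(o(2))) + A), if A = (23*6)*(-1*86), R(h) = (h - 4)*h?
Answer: -1/9912 ≈ -0.00010089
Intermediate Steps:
o(Z) = -8*Z
R(h) = h*(-4 + h) (R(h) = (-4 + h)*h = h*(-4 + h))
t(U) = 36 + 6*U
A = -11868 (A = 138*(-86) = -11868)
1/(t(R(o(2))) + A) = 1/((36 + 6*((-8*2)*(-4 - 8*2))) - 11868) = 1/((36 + 6*(-16*(-4 - 16))) - 11868) = 1/((36 + 6*(-16*(-20))) - 11868) = 1/((36 + 6*320) - 11868) = 1/((36 + 1920) - 11868) = 1/(1956 - 11868) = 1/(-9912) = -1/9912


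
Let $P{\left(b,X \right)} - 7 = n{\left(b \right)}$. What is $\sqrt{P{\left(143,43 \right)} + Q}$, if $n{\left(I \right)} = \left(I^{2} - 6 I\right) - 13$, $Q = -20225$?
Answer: $8 i \sqrt{10} \approx 25.298 i$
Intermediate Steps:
$n{\left(I \right)} = -13 + I^{2} - 6 I$
$P{\left(b,X \right)} = -6 + b^{2} - 6 b$ ($P{\left(b,X \right)} = 7 - \left(13 - b^{2} + 6 b\right) = -6 + b^{2} - 6 b$)
$\sqrt{P{\left(143,43 \right)} + Q} = \sqrt{\left(-6 + 143^{2} - 858\right) - 20225} = \sqrt{\left(-6 + 20449 - 858\right) - 20225} = \sqrt{19585 - 20225} = \sqrt{-640} = 8 i \sqrt{10}$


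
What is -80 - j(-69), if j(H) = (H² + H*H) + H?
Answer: -9533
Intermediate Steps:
j(H) = H + 2*H² (j(H) = (H² + H²) + H = 2*H² + H = H + 2*H²)
-80 - j(-69) = -80 - (-69)*(1 + 2*(-69)) = -80 - (-69)*(1 - 138) = -80 - (-69)*(-137) = -80 - 1*9453 = -80 - 9453 = -9533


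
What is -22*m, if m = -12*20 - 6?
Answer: 5412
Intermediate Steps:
m = -246 (m = -240 - 6 = -246)
-22*m = -22*(-246) = 5412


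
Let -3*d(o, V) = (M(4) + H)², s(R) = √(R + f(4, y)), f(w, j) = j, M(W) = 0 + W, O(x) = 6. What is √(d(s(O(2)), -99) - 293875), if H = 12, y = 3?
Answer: I*√2645643/3 ≈ 542.18*I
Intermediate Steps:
M(W) = W
s(R) = √(3 + R) (s(R) = √(R + 3) = √(3 + R))
d(o, V) = -256/3 (d(o, V) = -(4 + 12)²/3 = -⅓*16² = -⅓*256 = -256/3)
√(d(s(O(2)), -99) - 293875) = √(-256/3 - 293875) = √(-881881/3) = I*√2645643/3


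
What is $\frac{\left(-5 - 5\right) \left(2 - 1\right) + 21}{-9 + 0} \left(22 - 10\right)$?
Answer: $- \frac{44}{3} \approx -14.667$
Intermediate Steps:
$\frac{\left(-5 - 5\right) \left(2 - 1\right) + 21}{-9 + 0} \left(22 - 10\right) = \frac{\left(-10\right) 1 + 21}{-9} \cdot 12 = \left(-10 + 21\right) \left(- \frac{1}{9}\right) 12 = 11 \left(- \frac{1}{9}\right) 12 = \left(- \frac{11}{9}\right) 12 = - \frac{44}{3}$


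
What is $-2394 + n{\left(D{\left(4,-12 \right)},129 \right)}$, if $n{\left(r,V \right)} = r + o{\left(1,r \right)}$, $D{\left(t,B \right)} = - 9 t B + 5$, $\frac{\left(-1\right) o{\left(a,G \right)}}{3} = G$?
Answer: $-3268$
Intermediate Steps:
$o{\left(a,G \right)} = - 3 G$
$D{\left(t,B \right)} = 5 - 9 B t$ ($D{\left(t,B \right)} = - 9 B t + 5 = 5 - 9 B t$)
$n{\left(r,V \right)} = - 2 r$ ($n{\left(r,V \right)} = r - 3 r = - 2 r$)
$-2394 + n{\left(D{\left(4,-12 \right)},129 \right)} = -2394 - 2 \left(5 - \left(-108\right) 4\right) = -2394 - 2 \left(5 + 432\right) = -2394 - 874 = -3268$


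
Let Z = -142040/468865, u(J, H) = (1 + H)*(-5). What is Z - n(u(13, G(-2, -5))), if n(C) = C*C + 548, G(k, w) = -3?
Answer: -60793312/93773 ≈ -648.30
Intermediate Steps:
u(J, H) = -5 - 5*H
Z = -28408/93773 (Z = -142040*1/468865 = -28408/93773 ≈ -0.30294)
n(C) = 548 + C² (n(C) = C² + 548 = 548 + C²)
Z - n(u(13, G(-2, -5))) = -28408/93773 - (548 + (-5 - 5*(-3))²) = -28408/93773 - (548 + (-5 + 15)²) = -28408/93773 - (548 + 10²) = -28408/93773 - (548 + 100) = -28408/93773 - 1*648 = -28408/93773 - 648 = -60793312/93773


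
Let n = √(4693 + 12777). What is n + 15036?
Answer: 15036 + √17470 ≈ 15168.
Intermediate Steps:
n = √17470 ≈ 132.17
n + 15036 = √17470 + 15036 = 15036 + √17470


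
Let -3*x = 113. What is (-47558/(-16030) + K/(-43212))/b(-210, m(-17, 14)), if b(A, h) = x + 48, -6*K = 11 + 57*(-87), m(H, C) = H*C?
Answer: 218770381/766904970 ≈ 0.28526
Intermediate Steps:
m(H, C) = C*H
x = -113/3 (x = -1/3*113 = -113/3 ≈ -37.667)
K = 2474/3 (K = -(11 + 57*(-87))/6 = -(11 - 4959)/6 = -1/6*(-4948) = 2474/3 ≈ 824.67)
b(A, h) = 31/3 (b(A, h) = -113/3 + 48 = 31/3)
(-47558/(-16030) + K/(-43212))/b(-210, m(-17, 14)) = (-47558/(-16030) + (2474/3)/(-43212))/(31/3) = (-47558*(-1/16030) + (2474/3)*(-1/43212))*(3/31) = (3397/1145 - 1237/64818)*(3/31) = (218770381/74216610)*(3/31) = 218770381/766904970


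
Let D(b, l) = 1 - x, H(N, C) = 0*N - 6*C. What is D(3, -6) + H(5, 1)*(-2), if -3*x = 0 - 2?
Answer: 37/3 ≈ 12.333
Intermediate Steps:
x = ⅔ (x = -(0 - 2)/3 = -⅓*(-2) = ⅔ ≈ 0.66667)
H(N, C) = -6*C (H(N, C) = 0 - 6*C = -6*C)
D(b, l) = ⅓ (D(b, l) = 1 - 1*⅔ = 1 - ⅔ = ⅓)
D(3, -6) + H(5, 1)*(-2) = ⅓ - 6*1*(-2) = ⅓ - 6*(-2) = ⅓ + 12 = 37/3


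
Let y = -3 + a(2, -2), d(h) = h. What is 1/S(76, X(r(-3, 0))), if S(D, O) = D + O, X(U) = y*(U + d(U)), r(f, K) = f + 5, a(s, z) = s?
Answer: 1/72 ≈ 0.013889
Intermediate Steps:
y = -1 (y = -3 + 2 = -1)
r(f, K) = 5 + f
X(U) = -2*U (X(U) = -(U + U) = -2*U)
1/S(76, X(r(-3, 0))) = 1/(76 - 2*(5 - 3)) = 1/(76 - 2*2) = 1/(76 - 4) = 1/72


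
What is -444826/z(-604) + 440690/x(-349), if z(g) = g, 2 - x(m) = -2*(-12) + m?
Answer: 205817431/98754 ≈ 2084.1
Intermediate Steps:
x(m) = -22 - m (x(m) = 2 - (-2*(-12) + m) = 2 - (24 + m) = 2 + (-24 - m) = -22 - m)
-444826/z(-604) + 440690/x(-349) = -444826/(-604) + 440690/(-22 - 1*(-349)) = -444826*(-1/604) + 440690/(-22 + 349) = 222413/302 + 440690/327 = 205817431/98754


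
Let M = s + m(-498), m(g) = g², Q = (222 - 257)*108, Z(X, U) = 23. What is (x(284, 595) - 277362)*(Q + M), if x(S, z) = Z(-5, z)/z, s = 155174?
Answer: -3877223442298/35 ≈ -1.1078e+11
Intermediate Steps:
Q = -3780 (Q = -35*108 = -3780)
x(S, z) = 23/z
M = 403178 (M = 155174 + (-498)² = 155174 + 248004 = 403178)
(x(284, 595) - 277362)*(Q + M) = (23/595 - 277362)*(-3780 + 403178) = (23*(1/595) - 277362)*399398 = (23/595 - 277362)*399398 = -165030367/595*399398 = -3877223442298/35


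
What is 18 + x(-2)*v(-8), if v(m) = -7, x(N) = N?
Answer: 32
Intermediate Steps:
18 + x(-2)*v(-8) = 18 - 2*(-7) = 18 + 14 = 32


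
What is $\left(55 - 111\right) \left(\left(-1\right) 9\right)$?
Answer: $504$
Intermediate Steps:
$\left(55 - 111\right) \left(\left(-1\right) 9\right) = \left(-56\right) \left(-9\right) = 504$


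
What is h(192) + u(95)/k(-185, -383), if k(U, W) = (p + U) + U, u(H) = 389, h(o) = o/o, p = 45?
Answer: -64/325 ≈ -0.19692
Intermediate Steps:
h(o) = 1
k(U, W) = 45 + 2*U (k(U, W) = (45 + U) + U = 45 + 2*U)
h(192) + u(95)/k(-185, -383) = 1 + 389/(45 + 2*(-185)) = 1 + 389/(45 - 370) = 1 + 389/(-325) = 1 + 389*(-1/325) = 1 - 389/325 = -64/325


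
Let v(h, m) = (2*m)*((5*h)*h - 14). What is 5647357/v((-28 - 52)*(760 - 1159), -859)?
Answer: -5647357/8752234151948 ≈ -6.4525e-7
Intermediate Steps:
v(h, m) = 2*m*(-14 + 5*h²) (v(h, m) = (2*m)*(5*h² - 14) = (2*m)*(-14 + 5*h²) = 2*m*(-14 + 5*h²))
5647357/v((-28 - 52)*(760 - 1159), -859) = 5647357/((2*(-859)*(-14 + 5*((-28 - 52)*(760 - 1159))²))) = 5647357/((2*(-859)*(-14 + 5*(-80*(-399))²))) = 5647357/((2*(-859)*(-14 + 5*31920²))) = 5647357/((2*(-859)*(-14 + 5*1018886400))) = 5647357/((2*(-859)*(-14 + 5094432000))) = 5647357/((2*(-859)*5094431986)) = 5647357/(-8752234151948) = 5647357*(-1/8752234151948) = -5647357/8752234151948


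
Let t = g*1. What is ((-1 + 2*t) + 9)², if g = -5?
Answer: 4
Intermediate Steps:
t = -5 (t = -5*1 = -5)
((-1 + 2*t) + 9)² = ((-1 + 2*(-5)) + 9)² = ((-1 - 10) + 9)² = (-11 + 9)² = (-2)² = 4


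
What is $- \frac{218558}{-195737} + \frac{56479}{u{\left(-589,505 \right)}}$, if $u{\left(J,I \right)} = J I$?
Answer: $\frac{53953954287}{58220991965} \approx 0.92671$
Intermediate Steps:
$u{\left(J,I \right)} = I J$
$- \frac{218558}{-195737} + \frac{56479}{u{\left(-589,505 \right)}} = - \frac{218558}{-195737} + \frac{56479}{505 \left(-589\right)} = \left(-218558\right) \left(- \frac{1}{195737}\right) + \frac{56479}{-297445} = \frac{218558}{195737} + 56479 \left(- \frac{1}{297445}\right) = \frac{218558}{195737} - \frac{56479}{297445} = \frac{53953954287}{58220991965}$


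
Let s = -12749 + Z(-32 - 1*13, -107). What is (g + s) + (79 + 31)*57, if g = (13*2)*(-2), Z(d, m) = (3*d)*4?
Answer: -7071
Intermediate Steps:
Z(d, m) = 12*d
s = -13289 (s = -12749 + 12*(-32 - 1*13) = -12749 + 12*(-32 - 13) = -12749 + 12*(-45) = -12749 - 540 = -13289)
g = -52 (g = 26*(-2) = -52)
(g + s) + (79 + 31)*57 = (-52 - 13289) + (79 + 31)*57 = -13341 + 110*57 = -13341 + 6270 = -7071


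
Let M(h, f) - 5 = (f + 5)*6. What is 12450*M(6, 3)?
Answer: 659850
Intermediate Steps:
M(h, f) = 35 + 6*f (M(h, f) = 5 + (f + 5)*6 = 5 + (5 + f)*6 = 5 + (30 + 6*f) = 35 + 6*f)
12450*M(6, 3) = 12450*(35 + 6*3) = 12450*(35 + 18) = 12450*53 = 659850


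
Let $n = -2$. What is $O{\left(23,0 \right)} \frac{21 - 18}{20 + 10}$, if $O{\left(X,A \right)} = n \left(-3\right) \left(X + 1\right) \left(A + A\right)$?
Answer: $0$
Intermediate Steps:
$O{\left(X,A \right)} = 12 A \left(1 + X\right)$ ($O{\left(X,A \right)} = \left(-2\right) \left(-3\right) \left(X + 1\right) \left(A + A\right) = 6 \left(1 + X\right) 2 A = 6 \cdot 2 A \left(1 + X\right) = 12 A \left(1 + X\right)$)
$O{\left(23,0 \right)} \frac{21 - 18}{20 + 10} = 12 \cdot 0 \left(1 + 23\right) \frac{21 - 18}{20 + 10} = 12 \cdot 0 \cdot 24 \cdot \frac{3}{30} = 0 \cdot 3 \cdot \frac{1}{30} = 0 \cdot \frac{1}{10} = 0$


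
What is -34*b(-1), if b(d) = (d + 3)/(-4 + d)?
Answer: 68/5 ≈ 13.600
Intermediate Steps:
b(d) = (3 + d)/(-4 + d)
-34*b(-1) = -34*(3 - 1)/(-4 - 1) = -34*2/(-5) = -(-34)*2/5 = -34*(-⅖) = 68/5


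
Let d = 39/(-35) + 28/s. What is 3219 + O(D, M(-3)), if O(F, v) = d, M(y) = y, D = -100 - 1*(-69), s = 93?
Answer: 10475198/3255 ≈ 3218.2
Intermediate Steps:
D = -31 (D = -100 + 69 = -31)
d = -2647/3255 (d = 39/(-35) + 28/93 = 39*(-1/35) + 28*(1/93) = -39/35 + 28/93 = -2647/3255 ≈ -0.81321)
O(F, v) = -2647/3255
3219 + O(D, M(-3)) = 3219 - 2647/3255 = 10475198/3255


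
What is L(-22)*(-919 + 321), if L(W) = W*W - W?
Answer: -302588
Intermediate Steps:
L(W) = W**2 - W
L(-22)*(-919 + 321) = (-22*(-1 - 22))*(-919 + 321) = -22*(-23)*(-598) = 506*(-598) = -302588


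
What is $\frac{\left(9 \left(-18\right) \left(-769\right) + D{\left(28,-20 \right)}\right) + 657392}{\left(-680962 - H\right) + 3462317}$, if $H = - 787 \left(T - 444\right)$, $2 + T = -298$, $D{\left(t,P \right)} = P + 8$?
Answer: $\frac{781958}{2195827} \approx 0.35611$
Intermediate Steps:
$D{\left(t,P \right)} = 8 + P$
$T = -300$ ($T = -2 - 298 = -300$)
$H = 585528$ ($H = - 787 \left(-300 - 444\right) = \left(-787\right) \left(-744\right) = 585528$)
$\frac{\left(9 \left(-18\right) \left(-769\right) + D{\left(28,-20 \right)}\right) + 657392}{\left(-680962 - H\right) + 3462317} = \frac{\left(9 \left(-18\right) \left(-769\right) + \left(8 - 20\right)\right) + 657392}{\left(-680962 - 585528\right) + 3462317} = \frac{\left(\left(-162\right) \left(-769\right) - 12\right) + 657392}{\left(-680962 - 585528\right) + 3462317} = \frac{\left(124578 - 12\right) + 657392}{-1266490 + 3462317} = \frac{124566 + 657392}{2195827} = 781958 \cdot \frac{1}{2195827} = \frac{781958}{2195827}$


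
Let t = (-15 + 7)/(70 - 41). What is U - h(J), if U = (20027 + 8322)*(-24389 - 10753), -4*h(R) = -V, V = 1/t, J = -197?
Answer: -31879697827/32 ≈ -9.9624e+8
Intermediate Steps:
t = -8/29 ≈ -0.27586
V = -29/8 (V = 1/(-8/29) = -29/8 ≈ -3.6250)
h(R) = -29/32 (h(R) = -(-1)*(-29)/(4*8) = -1/4*29/8 = -29/32)
U = -996240558 (U = 28349*(-35142) = -996240558)
U - h(J) = -996240558 - 1*(-29/32) = -996240558 + 29/32 = -31879697827/32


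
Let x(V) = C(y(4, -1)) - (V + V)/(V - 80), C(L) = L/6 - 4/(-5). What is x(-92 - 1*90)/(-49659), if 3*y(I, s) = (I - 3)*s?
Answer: 7603/585479610 ≈ 1.2986e-5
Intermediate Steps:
y(I, s) = s*(-3 + I)/3 (y(I, s) = ((I - 3)*s)/3 = ((-3 + I)*s)/3 = (s*(-3 + I))/3 = s*(-3 + I)/3)
C(L) = ⅘ + L/6 (C(L) = L*(⅙) - 4*(-⅕) = L/6 + ⅘ = ⅘ + L/6)
x(V) = 67/90 - 2*V/(-80 + V) (x(V) = (⅘ + ((⅓)*(-1)*(-3 + 4))/6) - (V + V)/(V - 80) = (⅘ + ((⅓)*(-1)*1)/6) - 2*V/(-80 + V) = (⅘ + (⅙)*(-⅓)) - 2*V/(-80 + V) = (⅘ - 1/18) - 2*V/(-80 + V) = 67/90 - 2*V/(-80 + V))
x(-92 - 1*90)/(-49659) = ((-5360 - 113*(-92 - 1*90))/(90*(-80 + (-92 - 1*90))))/(-49659) = ((-5360 - 113*(-92 - 90))/(90*(-80 + (-92 - 90))))*(-1/49659) = ((-5360 - 113*(-182))/(90*(-80 - 182)))*(-1/49659) = ((1/90)*(-5360 + 20566)/(-262))*(-1/49659) = ((1/90)*(-1/262)*15206)*(-1/49659) = -7603/11790*(-1/49659) = 7603/585479610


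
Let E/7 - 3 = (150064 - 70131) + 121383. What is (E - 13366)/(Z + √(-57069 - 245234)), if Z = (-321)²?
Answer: 143831531547/10617749984 - 1395867*I*√302303/10617749984 ≈ 13.546 - 0.072282*I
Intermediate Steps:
Z = 103041
E = 1409233 (E = 21 + 7*((150064 - 70131) + 121383) = 21 + 7*(79933 + 121383) = 21 + 7*201316 = 21 + 1409212 = 1409233)
(E - 13366)/(Z + √(-57069 - 245234)) = (1409233 - 13366)/(103041 + √(-57069 - 245234)) = 1395867/(103041 + √(-302303)) = 1395867/(103041 + I*√302303)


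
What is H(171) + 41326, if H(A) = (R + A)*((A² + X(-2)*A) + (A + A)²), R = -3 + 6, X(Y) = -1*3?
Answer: 25391734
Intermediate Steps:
X(Y) = -3
R = 3
H(A) = (3 + A)*(-3*A + 5*A²) (H(A) = (3 + A)*((A² - 3*A) + (A + A)²) = (3 + A)*((A² - 3*A) + (2*A)²) = (3 + A)*((A² - 3*A) + 4*A²) = (3 + A)*(-3*A + 5*A²))
H(171) + 41326 = 171*(-9 + 5*171² + 12*171) + 41326 = 171*(-9 + 5*29241 + 2052) + 41326 = 171*(-9 + 146205 + 2052) + 41326 = 171*148248 + 41326 = 25350408 + 41326 = 25391734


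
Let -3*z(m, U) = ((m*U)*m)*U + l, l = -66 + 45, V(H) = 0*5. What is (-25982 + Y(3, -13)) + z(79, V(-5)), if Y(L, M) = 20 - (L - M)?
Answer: -25971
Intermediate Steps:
V(H) = 0
l = -21
Y(L, M) = 20 + M - L (Y(L, M) = 20 + (M - L) = 20 + M - L)
z(m, U) = 7 - U**2*m**2/3 (z(m, U) = -(((m*U)*m)*U - 21)/3 = -(((U*m)*m)*U - 21)/3 = -((U*m**2)*U - 21)/3 = -(U**2*m**2 - 21)/3 = -(-21 + U**2*m**2)/3 = 7 - U**2*m**2/3)
(-25982 + Y(3, -13)) + z(79, V(-5)) = (-25982 + (20 - 13 - 1*3)) + (7 - 1/3*0**2*79**2) = (-25982 + (20 - 13 - 3)) + (7 - 1/3*0*6241) = (-25982 + 4) + (7 + 0) = -25978 + 7 = -25971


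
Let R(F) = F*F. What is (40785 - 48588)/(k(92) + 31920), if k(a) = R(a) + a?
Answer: -2601/13492 ≈ -0.19278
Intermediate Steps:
R(F) = F²
k(a) = a + a² (k(a) = a² + a = a + a²)
(40785 - 48588)/(k(92) + 31920) = (40785 - 48588)/(92*(1 + 92) + 31920) = -7803/(92*93 + 31920) = -7803/(8556 + 31920) = -7803/40476 = -7803*1/40476 = -2601/13492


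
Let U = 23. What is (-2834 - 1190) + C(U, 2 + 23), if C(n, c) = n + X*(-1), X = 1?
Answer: -4002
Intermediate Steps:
C(n, c) = -1 + n (C(n, c) = n + 1*(-1) = n - 1 = -1 + n)
(-2834 - 1190) + C(U, 2 + 23) = (-2834 - 1190) + (-1 + 23) = -4024 + 22 = -4002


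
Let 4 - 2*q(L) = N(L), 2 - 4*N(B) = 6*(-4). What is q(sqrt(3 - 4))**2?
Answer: 25/16 ≈ 1.5625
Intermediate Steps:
N(B) = 13/2 (N(B) = 1/2 - 3*(-4)/2 = 1/2 - 1/4*(-24) = 1/2 + 6 = 13/2)
q(L) = -5/4 (q(L) = 2 - 1/2*13/2 = 2 - 13/4 = -5/4)
q(sqrt(3 - 4))**2 = (-5/4)**2 = 25/16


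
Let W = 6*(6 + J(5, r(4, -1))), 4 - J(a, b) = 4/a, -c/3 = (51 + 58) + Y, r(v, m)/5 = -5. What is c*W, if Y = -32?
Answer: -63756/5 ≈ -12751.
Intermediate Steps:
r(v, m) = -25 (r(v, m) = 5*(-5) = -25)
c = -231 (c = -3*((51 + 58) - 32) = -3*(109 - 32) = -3*77 = -231)
J(a, b) = 4 - 4/a
W = 276/5 (W = 6*(6 + (4 - 4/5)) = 6*(6 + (4 - 4*⅕)) = 6*(6 + (4 - ⅘)) = 6*(6 + 16/5) = 6*(46/5) = 276/5 ≈ 55.200)
c*W = -231*276/5 = -63756/5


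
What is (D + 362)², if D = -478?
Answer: 13456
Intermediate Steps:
(D + 362)² = (-478 + 362)² = (-116)² = 13456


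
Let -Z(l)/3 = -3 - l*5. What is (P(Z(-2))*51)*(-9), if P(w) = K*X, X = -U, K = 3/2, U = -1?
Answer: -1377/2 ≈ -688.50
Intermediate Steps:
K = 3/2 (K = 3*(½) = 3/2 ≈ 1.5000)
X = 1 (X = -1*(-1) = 1)
Z(l) = 9 + 15*l (Z(l) = -3*(-3 - l*5) = -3*(-3 - 5*l) = 9 + 15*l)
P(w) = 3/2 (P(w) = (3/2)*1 = 3/2)
(P(Z(-2))*51)*(-9) = ((3/2)*51)*(-9) = (153/2)*(-9) = -1377/2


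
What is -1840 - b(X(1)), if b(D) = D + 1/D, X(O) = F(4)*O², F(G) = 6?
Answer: -11077/6 ≈ -1846.2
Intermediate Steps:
X(O) = 6*O²
-1840 - b(X(1)) = -1840 - (6*1² + 1/(6*1²)) = -1840 - (6*1 + 1/(6*1)) = -1840 - (6 + 1/6) = -1840 - (6 + ⅙) = -1840 - 1*37/6 = -1840 - 37/6 = -11077/6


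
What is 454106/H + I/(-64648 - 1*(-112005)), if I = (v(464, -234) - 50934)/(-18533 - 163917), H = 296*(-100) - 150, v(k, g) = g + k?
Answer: -39236035928289/2570484683375 ≈ -15.264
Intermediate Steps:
H = -29750 (H = -29600 - 150 = -29750)
I = 25352/91225 (I = ((-234 + 464) - 50934)/(-18533 - 163917) = (230 - 50934)/(-182450) = -50704*(-1/182450) = 25352/91225 ≈ 0.27791)
454106/H + I/(-64648 - 1*(-112005)) = 454106/(-29750) + 25352/(91225*(-64648 - 1*(-112005))) = 454106*(-1/29750) + 25352/(91225*(-64648 + 112005)) = -227053/14875 + (25352/91225)/47357 = -227053/14875 + (25352/91225)*(1/47357) = -227053/14875 + 25352/4320142325 = -39236035928289/2570484683375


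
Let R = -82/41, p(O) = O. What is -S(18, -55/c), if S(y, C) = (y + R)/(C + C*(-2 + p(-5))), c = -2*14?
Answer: 224/165 ≈ 1.3576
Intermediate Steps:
c = -28
R = -2 (R = -82*1/41 = -2)
S(y, C) = -(-2 + y)/(6*C) (S(y, C) = (y - 2)/(C + C*(-2 - 5)) = (-2 + y)/(C + C*(-7)) = (-2 + y)/(C - 7*C) = (-2 + y)/((-6*C)) = (-2 + y)*(-1/(6*C)) = -(-2 + y)/(6*C))
-S(18, -55/c) = -(2 - 1*18)/(6*((-55/(-28)))) = -(2 - 18)/(6*((-55*(-1/28)))) = -(-16)/(6*55/28) = -28*(-16)/(6*55) = -1*(-224/165) = 224/165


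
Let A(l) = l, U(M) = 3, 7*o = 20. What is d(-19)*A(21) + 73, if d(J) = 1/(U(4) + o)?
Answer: 3140/41 ≈ 76.585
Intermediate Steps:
o = 20/7 (o = (⅐)*20 = 20/7 ≈ 2.8571)
d(J) = 7/41 (d(J) = 1/(3 + 20/7) = 1/(41/7) = 7/41)
d(-19)*A(21) + 73 = (7/41)*21 + 73 = 147/41 + 73 = 3140/41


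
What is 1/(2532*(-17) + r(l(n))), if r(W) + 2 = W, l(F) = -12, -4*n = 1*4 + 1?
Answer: -1/43058 ≈ -2.3224e-5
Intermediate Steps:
n = -5/4 (n = -(1*4 + 1)/4 = -(4 + 1)/4 = -1/4*5 = -5/4 ≈ -1.2500)
r(W) = -2 + W
1/(2532*(-17) + r(l(n))) = 1/(2532*(-17) + (-2 - 12)) = 1/(-43044 - 14) = 1/(-43058) = -1/43058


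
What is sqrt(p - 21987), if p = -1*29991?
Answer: I*sqrt(51978) ≈ 227.99*I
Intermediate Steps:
p = -29991
sqrt(p - 21987) = sqrt(-29991 - 21987) = sqrt(-51978) = I*sqrt(51978)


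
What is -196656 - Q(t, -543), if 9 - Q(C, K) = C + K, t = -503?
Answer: -197711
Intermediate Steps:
Q(C, K) = 9 - C - K (Q(C, K) = 9 - (C + K) = 9 + (-C - K) = 9 - C - K)
-196656 - Q(t, -543) = -196656 - (9 - 1*(-503) - 1*(-543)) = -196656 - (9 + 503 + 543) = -196656 - 1*1055 = -196656 - 1055 = -197711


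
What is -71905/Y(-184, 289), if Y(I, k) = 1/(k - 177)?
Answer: -8053360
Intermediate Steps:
Y(I, k) = 1/(-177 + k)
-71905/Y(-184, 289) = -71905/(1/(-177 + 289)) = -71905/(1/112) = -71905/1/112 = -71905*112 = -8053360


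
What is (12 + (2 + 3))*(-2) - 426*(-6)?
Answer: 2522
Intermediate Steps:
(12 + (2 + 3))*(-2) - 426*(-6) = (12 + 5)*(-2) + 2556 = 17*(-2) + 2556 = -34 + 2556 = 2522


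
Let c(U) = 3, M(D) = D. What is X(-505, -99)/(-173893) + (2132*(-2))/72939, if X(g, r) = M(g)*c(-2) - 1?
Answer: -15387908/309355647 ≈ -0.049742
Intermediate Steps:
X(g, r) = -1 + 3*g (X(g, r) = g*3 - 1 = 3*g - 1 = -1 + 3*g)
X(-505, -99)/(-173893) + (2132*(-2))/72939 = (-1 + 3*(-505))/(-173893) + (2132*(-2))/72939 = (-1 - 1515)*(-1/173893) - 4264*1/72939 = -1516*(-1/173893) - 104/1779 = 1516/173893 - 104/1779 = -15387908/309355647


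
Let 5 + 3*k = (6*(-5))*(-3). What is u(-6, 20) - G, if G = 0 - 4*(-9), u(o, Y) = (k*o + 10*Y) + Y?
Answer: 14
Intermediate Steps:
k = 85/3 (k = -5/3 + ((6*(-5))*(-3))/3 = -5/3 + (-30*(-3))/3 = -5/3 + (⅓)*90 = -5/3 + 30 = 85/3 ≈ 28.333)
u(o, Y) = 11*Y + 85*o/3 (u(o, Y) = (85*o/3 + 10*Y) + Y = (10*Y + 85*o/3) + Y = 11*Y + 85*o/3)
G = 36 (G = 0 + 36 = 36)
u(-6, 20) - G = (11*20 + (85/3)*(-6)) - 1*36 = (220 - 170) - 36 = 50 - 36 = 14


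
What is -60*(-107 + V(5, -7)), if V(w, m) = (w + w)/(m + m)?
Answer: 45240/7 ≈ 6462.9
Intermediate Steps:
V(w, m) = w/m (V(w, m) = (2*w)/((2*m)) = (2*w)*(1/(2*m)) = w/m)
-60*(-107 + V(5, -7)) = -60*(-107 + 5/(-7)) = -60*(-107 + 5*(-⅐)) = -60*(-107 - 5/7) = -60*(-754/7) = 45240/7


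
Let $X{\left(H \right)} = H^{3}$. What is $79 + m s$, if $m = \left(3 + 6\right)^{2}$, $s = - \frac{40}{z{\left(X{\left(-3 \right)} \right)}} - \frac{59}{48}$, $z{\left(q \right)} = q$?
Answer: $\frac{1591}{16} \approx 99.438$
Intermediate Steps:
$s = \frac{109}{432}$ ($s = - \frac{40}{\left(-3\right)^{3}} - \frac{59}{48} = - \frac{40}{-27} - \frac{59}{48} = \left(-40\right) \left(- \frac{1}{27}\right) - \frac{59}{48} = \frac{40}{27} - \frac{59}{48} = \frac{109}{432} \approx 0.25231$)
$m = 81$ ($m = 9^{2} = 81$)
$79 + m s = 79 + 81 \cdot \frac{109}{432} = 79 + \frac{327}{16} = \frac{1591}{16}$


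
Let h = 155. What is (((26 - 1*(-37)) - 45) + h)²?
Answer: 29929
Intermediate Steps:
(((26 - 1*(-37)) - 45) + h)² = (((26 - 1*(-37)) - 45) + 155)² = (((26 + 37) - 45) + 155)² = ((63 - 45) + 155)² = (18 + 155)² = 173² = 29929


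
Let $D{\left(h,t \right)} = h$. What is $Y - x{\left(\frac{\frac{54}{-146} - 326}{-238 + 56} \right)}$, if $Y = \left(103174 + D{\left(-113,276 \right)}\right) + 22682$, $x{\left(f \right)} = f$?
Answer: $\frac{1670597673}{13286} \approx 1.2574 \cdot 10^{5}$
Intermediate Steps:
$Y = 125743$ ($Y = \left(103174 - 113\right) + 22682 = 103061 + 22682 = 125743$)
$Y - x{\left(\frac{\frac{54}{-146} - 326}{-238 + 56} \right)} = 125743 - \frac{\frac{54}{-146} - 326}{-238 + 56} = 125743 - \frac{54 \left(- \frac{1}{146}\right) - 326}{-182} = 125743 - \left(- \frac{27}{73} - 326\right) \left(- \frac{1}{182}\right) = 125743 - \left(- \frac{23825}{73}\right) \left(- \frac{1}{182}\right) = 125743 - \frac{23825}{13286} = \frac{1670597673}{13286}$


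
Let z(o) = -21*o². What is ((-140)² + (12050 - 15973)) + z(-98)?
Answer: -186007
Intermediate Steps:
((-140)² + (12050 - 15973)) + z(-98) = ((-140)² + (12050 - 15973)) - 21*(-98)² = (19600 - 3923) - 21*9604 = 15677 - 201684 = -186007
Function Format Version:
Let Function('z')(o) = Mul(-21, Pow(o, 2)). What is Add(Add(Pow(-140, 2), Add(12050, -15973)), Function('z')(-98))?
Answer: -186007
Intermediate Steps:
Add(Add(Pow(-140, 2), Add(12050, -15973)), Function('z')(-98)) = Add(Add(Pow(-140, 2), Add(12050, -15973)), Mul(-21, Pow(-98, 2))) = Add(Add(19600, -3923), Mul(-21, 9604)) = Add(15677, -201684) = -186007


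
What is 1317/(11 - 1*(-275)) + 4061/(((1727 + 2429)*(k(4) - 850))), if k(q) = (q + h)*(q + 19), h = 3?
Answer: 145001807/31498324 ≈ 4.6035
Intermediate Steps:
k(q) = (3 + q)*(19 + q) (k(q) = (q + 3)*(q + 19) = (3 + q)*(19 + q))
1317/(11 - 1*(-275)) + 4061/(((1727 + 2429)*(k(4) - 850))) = 1317/(11 - 1*(-275)) + 4061/(((1727 + 2429)*((57 + 4² + 22*4) - 850))) = 1317/(11 + 275) + 4061/((4156*((57 + 16 + 88) - 850))) = 1317/286 + 4061/((4156*(161 - 850))) = 1317*(1/286) + 4061/((4156*(-689))) = 1317/286 + 4061/(-2863484) = 1317/286 + 4061*(-1/2863484) = 1317/286 - 4061/2863484 = 145001807/31498324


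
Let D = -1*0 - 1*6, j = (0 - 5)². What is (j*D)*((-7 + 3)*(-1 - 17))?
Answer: -10800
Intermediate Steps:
j = 25 (j = (-5)² = 25)
D = -6 (D = 0 - 6 = -6)
(j*D)*((-7 + 3)*(-1 - 17)) = (25*(-6))*((-7 + 3)*(-1 - 17)) = -(-600)*(-18) = -150*72 = -10800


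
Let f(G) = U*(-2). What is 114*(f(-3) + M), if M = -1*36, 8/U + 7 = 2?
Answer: -18696/5 ≈ -3739.2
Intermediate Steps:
U = -8/5 (U = 8/(-7 + 2) = 8/(-5) = 8*(-1/5) = -8/5 ≈ -1.6000)
f(G) = 16/5 (f(G) = -8/5*(-2) = 16/5)
M = -36
114*(f(-3) + M) = 114*(16/5 - 36) = 114*(-164/5) = -18696/5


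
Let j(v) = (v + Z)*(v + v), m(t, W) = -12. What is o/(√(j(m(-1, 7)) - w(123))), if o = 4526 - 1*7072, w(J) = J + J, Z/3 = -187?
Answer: -1273*√13506/6753 ≈ -21.908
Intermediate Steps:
Z = -561 (Z = 3*(-187) = -561)
w(J) = 2*J
j(v) = 2*v*(-561 + v) (j(v) = (v - 561)*(v + v) = (-561 + v)*(2*v) = 2*v*(-561 + v))
o = -2546 (o = 4526 - 7072 = -2546)
o/(√(j(m(-1, 7)) - w(123))) = -2546/√(2*(-12)*(-561 - 12) - 2*123) = -2546/√(2*(-12)*(-573) - 1*246) = -2546/√(13752 - 246) = -2546*√13506/13506 = -1273*√13506/6753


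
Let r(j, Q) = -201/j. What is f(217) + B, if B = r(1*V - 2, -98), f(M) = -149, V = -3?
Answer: -544/5 ≈ -108.80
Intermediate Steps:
B = 201/5 (B = -201/(1*(-3) - 2) = -201/(-3 - 2) = -201/(-5) = -201*(-⅕) = 201/5 ≈ 40.200)
f(217) + B = -149 + 201/5 = -544/5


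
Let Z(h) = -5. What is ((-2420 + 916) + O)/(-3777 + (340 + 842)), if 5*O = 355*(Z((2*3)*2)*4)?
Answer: 2924/2595 ≈ 1.1268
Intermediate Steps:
O = -1420 (O = (355*(-5*4))/5 = (355*(-20))/5 = (1/5)*(-7100) = -1420)
((-2420 + 916) + O)/(-3777 + (340 + 842)) = ((-2420 + 916) - 1420)/(-3777 + (340 + 842)) = (-1504 - 1420)/(-3777 + 1182) = -2924/(-2595) = -2924*(-1/2595) = 2924/2595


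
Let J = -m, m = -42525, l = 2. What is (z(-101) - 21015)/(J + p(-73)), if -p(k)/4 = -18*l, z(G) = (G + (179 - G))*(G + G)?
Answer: -57173/42669 ≈ -1.3399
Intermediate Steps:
z(G) = 358*G (z(G) = 179*(2*G) = 358*G)
p(k) = 144 (p(k) = -(-72)*2 = -4*(-36) = 144)
J = 42525 (J = -1*(-42525) = 42525)
(z(-101) - 21015)/(J + p(-73)) = (358*(-101) - 21015)/(42525 + 144) = (-36158 - 21015)/42669 = -57173*1/42669 = -57173/42669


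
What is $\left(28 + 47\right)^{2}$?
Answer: $5625$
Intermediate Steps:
$\left(28 + 47\right)^{2} = 75^{2} = 5625$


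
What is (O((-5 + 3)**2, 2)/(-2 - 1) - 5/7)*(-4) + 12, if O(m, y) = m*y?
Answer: 536/21 ≈ 25.524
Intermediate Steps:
(O((-5 + 3)**2, 2)/(-2 - 1) - 5/7)*(-4) + 12 = (((-5 + 3)**2*2)/(-2 - 1) - 5/7)*(-4) + 12 = (((-2)**2*2)/(-3) - 5*1/7)*(-4) + 12 = ((4*2)*(-1/3) - 5/7)*(-4) + 12 = (8*(-1/3) - 5/7)*(-4) + 12 = (-8/3 - 5/7)*(-4) + 12 = -71/21*(-4) + 12 = 284/21 + 12 = 536/21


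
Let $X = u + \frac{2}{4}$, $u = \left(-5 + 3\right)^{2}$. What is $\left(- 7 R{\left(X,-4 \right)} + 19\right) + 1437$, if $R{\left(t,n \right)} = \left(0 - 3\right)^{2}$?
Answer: $1393$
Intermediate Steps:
$u = 4$ ($u = \left(-2\right)^{2} = 4$)
$X = \frac{9}{2}$ ($X = 4 + \frac{2}{4} = 4 + 2 \cdot \frac{1}{4} = 4 + \frac{1}{2} = \frac{9}{2} \approx 4.5$)
$R{\left(t,n \right)} = 9$ ($R{\left(t,n \right)} = \left(-3\right)^{2} = 9$)
$\left(- 7 R{\left(X,-4 \right)} + 19\right) + 1437 = \left(\left(-7\right) 9 + 19\right) + 1437 = \left(-63 + 19\right) + 1437 = -44 + 1437 = 1393$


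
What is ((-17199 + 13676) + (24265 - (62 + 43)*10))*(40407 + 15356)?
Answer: 1098084996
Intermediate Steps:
((-17199 + 13676) + (24265 - (62 + 43)*10))*(40407 + 15356) = (-3523 + (24265 - 105*10))*55763 = (-3523 + (24265 - 1*1050))*55763 = (-3523 + (24265 - 1050))*55763 = (-3523 + 23215)*55763 = 19692*55763 = 1098084996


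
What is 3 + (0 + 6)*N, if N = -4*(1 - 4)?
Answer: 75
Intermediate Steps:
N = 12 (N = -4*(-3) = 12)
3 + (0 + 6)*N = 3 + (0 + 6)*12 = 3 + 6*12 = 3 + 72 = 75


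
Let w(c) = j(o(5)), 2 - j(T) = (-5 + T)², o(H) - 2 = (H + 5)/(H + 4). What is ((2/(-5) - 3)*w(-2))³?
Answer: 10063705679/66430125 ≈ 151.49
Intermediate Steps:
o(H) = 2 + (5 + H)/(4 + H) (o(H) = 2 + (H + 5)/(H + 4) = 2 + (5 + H)/(4 + H))
j(T) = 2 - (-5 + T)²
w(c) = -127/81 (w(c) = 2 - (-5 + (13 + 3*5)/(4 + 5))² = 2 - (-5 + (13 + 15)/9)² = 2 - (-5 + (⅑)*28)² = 2 - (-5 + 28/9)² = 2 - (-17/9)² = 2 - 1*289/81 = 2 - 289/81 = -127/81)
((2/(-5) - 3)*w(-2))³ = ((2/(-5) - 3)*(-127/81))³ = ((2*(-⅕) - 3)*(-127/81))³ = ((-⅖ - 3)*(-127/81))³ = (-17/5*(-127/81))³ = (2159/405)³ = 10063705679/66430125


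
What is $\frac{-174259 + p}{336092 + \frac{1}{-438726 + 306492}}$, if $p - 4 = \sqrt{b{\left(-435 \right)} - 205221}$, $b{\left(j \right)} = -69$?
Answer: $- \frac{23042435670}{44442789527} + \frac{396702 i \sqrt{22810}}{44442789527} \approx -0.51847 + 0.0013481 i$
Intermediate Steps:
$p = 4 + 3 i \sqrt{22810}$ ($p = 4 + \sqrt{-69 - 205221} = 4 + \sqrt{-205290} = 4 + 3 i \sqrt{22810} \approx 4.0 + 453.09 i$)
$\frac{-174259 + p}{336092 + \frac{1}{-438726 + 306492}} = \frac{-174259 + \left(4 + 3 i \sqrt{22810}\right)}{336092 + \frac{1}{-438726 + 306492}} = \frac{-174255 + 3 i \sqrt{22810}}{336092 + \frac{1}{-132234}} = \frac{-174255 + 3 i \sqrt{22810}}{336092 - \frac{1}{132234}} = \frac{-174255 + 3 i \sqrt{22810}}{\frac{44442789527}{132234}} = \left(-174255 + 3 i \sqrt{22810}\right) \frac{132234}{44442789527} = - \frac{23042435670}{44442789527} + \frac{396702 i \sqrt{22810}}{44442789527}$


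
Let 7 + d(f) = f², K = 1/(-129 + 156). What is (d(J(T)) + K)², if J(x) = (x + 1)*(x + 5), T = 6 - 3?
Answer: 754051600/729 ≈ 1.0344e+6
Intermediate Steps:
T = 3
J(x) = (1 + x)*(5 + x)
K = 1/27 ≈ 0.037037
d(f) = -7 + f²
(d(J(T)) + K)² = ((-7 + (5 + 3² + 6*3)²) + 1/27)² = ((-7 + (5 + 9 + 18)²) + 1/27)² = ((-7 + 32²) + 1/27)² = ((-7 + 1024) + 1/27)² = (1017 + 1/27)² = (27460/27)² = 754051600/729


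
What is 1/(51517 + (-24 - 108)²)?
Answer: 1/68941 ≈ 1.4505e-5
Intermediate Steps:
1/(51517 + (-24 - 108)²) = 1/(51517 + (-132)²) = 1/(51517 + 17424) = 1/68941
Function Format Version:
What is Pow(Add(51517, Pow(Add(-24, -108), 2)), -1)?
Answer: Rational(1, 68941) ≈ 1.4505e-5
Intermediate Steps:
Pow(Add(51517, Pow(Add(-24, -108), 2)), -1) = Pow(Add(51517, Pow(-132, 2)), -1) = Pow(Add(51517, 17424), -1) = Pow(68941, -1) = Rational(1, 68941)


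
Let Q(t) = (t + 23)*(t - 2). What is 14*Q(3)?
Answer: 364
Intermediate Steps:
Q(t) = (-2 + t)*(23 + t) (Q(t) = (23 + t)*(-2 + t) = (-2 + t)*(23 + t))
14*Q(3) = 14*(-46 + 3**2 + 21*3) = 14*(-46 + 9 + 63) = 14*26 = 364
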